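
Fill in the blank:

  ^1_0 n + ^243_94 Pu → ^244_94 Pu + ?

Conserve mass number: 1 + 243 = 244 + A, so A = 0.
Conserve atomic number: 0 + 94 = 94 + Z, so Z = 0.
A = 0 and Z = 0 is ^0_0 γ — a gamma ray.

gamma ray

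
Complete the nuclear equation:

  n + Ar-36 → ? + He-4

Conserve mass number: 1 + 36 = A + 4, so A = 33.
Conserve atomic number: 0 + 18 = Z + 2, so Z = 16.
Z = 16 is sulfur, so the species is S-33.

S-33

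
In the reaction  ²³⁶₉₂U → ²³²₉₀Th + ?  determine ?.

alpha particle

Conserve mass number: 236 = 232 + A, so A = 4.
Conserve atomic number: 92 = 90 + Z, so Z = 2.
A = 4 and Z = 2 is ⁴₂He — an alpha particle.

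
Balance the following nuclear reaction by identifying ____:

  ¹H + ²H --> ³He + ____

gamma ray

Conserve mass number: 1 + 2 = 3 + A, so A = 0.
Conserve atomic number: 1 + 1 = 2 + Z, so Z = 0.
A = 0 and Z = 0 is γ — a gamma ray.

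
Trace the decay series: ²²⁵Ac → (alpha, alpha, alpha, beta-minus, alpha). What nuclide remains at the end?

Pb-209

Start: (A, Z) = (225, 89).
After α: (221, 87).
After α: (217, 85).
After α: (213, 83).
After β⁻: (213, 84).
After α: (209, 82).
Z = 82 is lead.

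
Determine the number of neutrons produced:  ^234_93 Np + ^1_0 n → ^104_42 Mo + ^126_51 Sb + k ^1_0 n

Conserve mass number: 235 = 104 + 126 + k, so k = 235 − 230 = 5.
Check atomic number: 93 = 42 + 51 + 0 = 93. ✓

5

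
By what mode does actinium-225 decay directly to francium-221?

alpha decay

ΔA = 221 − 225 = -4; ΔZ = 87 − 89 = -2.
A drops by 4 and Z drops by 2 — the signature of alpha emission.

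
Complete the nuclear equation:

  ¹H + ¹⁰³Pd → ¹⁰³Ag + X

Conserve mass number: 1 + 103 = 103 + A, so A = 1.
Conserve atomic number: 1 + 46 = 47 + Z, so Z = 0.
A = 1 and Z = 0 is ¹n — a neutron.

neutron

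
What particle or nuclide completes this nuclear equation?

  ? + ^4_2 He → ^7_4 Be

He-3

Conserve mass number: A + 4 = 7, so A = 3.
Conserve atomic number: Z + 2 = 4, so Z = 2.
Z = 2 is helium, so the species is ^3_2 He.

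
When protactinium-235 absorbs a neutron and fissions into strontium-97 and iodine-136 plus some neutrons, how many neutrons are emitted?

3

Conserve mass number: 236 = 97 + 136 + k, so k = 236 − 233 = 3.
Check atomic number: 91 = 38 + 53 + 0 = 91. ✓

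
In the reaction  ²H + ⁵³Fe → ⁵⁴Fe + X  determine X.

Conserve mass number: 2 + 53 = 54 + A, so A = 1.
Conserve atomic number: 1 + 26 = 26 + Z, so Z = 1.
A = 1 and Z = 1 is ¹H — a proton.

proton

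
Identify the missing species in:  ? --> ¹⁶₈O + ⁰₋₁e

N-16

Conserve mass number: A = 16 + 0, so A = 16.
Conserve atomic number: Z = 8 − 1, so Z = 7.
Z = 7 is nitrogen, so the species is ¹⁶₇N.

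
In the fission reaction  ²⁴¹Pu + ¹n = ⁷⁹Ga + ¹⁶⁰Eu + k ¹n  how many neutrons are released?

Conserve mass number: 242 = 79 + 160 + k, so k = 242 − 239 = 3.
Check atomic number: 94 = 31 + 63 + 0 = 94. ✓

3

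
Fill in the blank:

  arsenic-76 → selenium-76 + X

Conserve mass number: 76 = 76 + A, so A = 0.
Conserve atomic number: 33 = 34 + Z, so Z = -1.
A = 0 and Z = -1 is e⁻ — a beta-minus particle.

beta-minus particle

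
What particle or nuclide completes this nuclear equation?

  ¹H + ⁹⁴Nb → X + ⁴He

Zr-91

Conserve mass number: 1 + 94 = A + 4, so A = 91.
Conserve atomic number: 1 + 41 = Z + 2, so Z = 40.
Z = 40 is zirconium, so the species is ⁹¹Zr.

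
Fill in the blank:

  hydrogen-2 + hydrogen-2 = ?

He-4

Conserve mass number: 2 + 2 = A, so A = 4.
Conserve atomic number: 1 + 1 = Z, so Z = 2.
A = 4 and Z = 2 is helium-4 — an alpha particle.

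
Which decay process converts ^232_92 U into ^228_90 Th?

alpha decay

ΔA = 228 − 232 = -4; ΔZ = 90 − 92 = -2.
A drops by 4 and Z drops by 2 — the signature of alpha emission.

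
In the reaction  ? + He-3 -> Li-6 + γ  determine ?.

triton

Conserve mass number: A + 3 = 6 + 0, so A = 3.
Conserve atomic number: Z + 2 = 3 + 0, so Z = 1.
A = 3 and Z = 1 is H-3 — a triton.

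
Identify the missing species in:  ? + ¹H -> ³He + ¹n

Conserve mass number: A + 1 = 3 + 1, so A = 3.
Conserve atomic number: Z + 1 = 2 + 0, so Z = 1.
A = 3 and Z = 1 is ³H — a triton.

triton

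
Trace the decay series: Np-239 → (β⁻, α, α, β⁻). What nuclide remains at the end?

Start: (A, Z) = (239, 93).
After β⁻: (239, 94).
After α: (235, 92).
After α: (231, 90).
After β⁻: (231, 91).
Z = 91 is protactinium.

Pa-231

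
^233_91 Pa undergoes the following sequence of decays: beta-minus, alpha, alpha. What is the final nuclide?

Start: (A, Z) = (233, 91).
After β⁻: (233, 92).
After α: (229, 90).
After α: (225, 88).
Z = 88 is radium.

Ra-225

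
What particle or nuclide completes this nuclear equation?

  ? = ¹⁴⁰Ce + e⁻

Conserve mass number: A = 140 + 0, so A = 140.
Conserve atomic number: Z = 58 − 1, so Z = 57.
Z = 57 is lanthanum, so the species is ¹⁴⁰La.

La-140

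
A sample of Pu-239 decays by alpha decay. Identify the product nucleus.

U-235

Alpha decay: mass number changes by -4, atomic number by -2.
A: 239 − 4 = 235; Z: 94 − 2 = 92.
Z = 92 is uranium, so the daughter is U-235.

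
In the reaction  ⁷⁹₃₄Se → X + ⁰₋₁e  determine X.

Conserve mass number: 79 = A + 0, so A = 79.
Conserve atomic number: 34 = Z − 1, so Z = 35.
Z = 35 is bromine, so the species is ⁷⁹₃₅Br.

Br-79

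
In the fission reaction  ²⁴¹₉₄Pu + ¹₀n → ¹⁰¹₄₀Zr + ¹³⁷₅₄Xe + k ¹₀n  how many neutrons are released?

Conserve mass number: 242 = 101 + 137 + k, so k = 242 − 238 = 4.
Check atomic number: 94 = 40 + 54 + 0 = 94. ✓

4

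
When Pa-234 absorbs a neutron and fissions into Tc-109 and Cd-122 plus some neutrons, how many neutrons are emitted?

Conserve mass number: 235 = 109 + 122 + k, so k = 235 − 231 = 4.
Check atomic number: 91 = 43 + 48 + 0 = 91. ✓

4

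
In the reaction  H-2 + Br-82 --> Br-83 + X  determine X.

proton

Conserve mass number: 2 + 82 = 83 + A, so A = 1.
Conserve atomic number: 1 + 35 = 35 + Z, so Z = 1.
A = 1 and Z = 1 is H-1 — a proton.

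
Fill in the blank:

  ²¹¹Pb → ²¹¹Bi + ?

beta-minus particle

Conserve mass number: 211 = 211 + A, so A = 0.
Conserve atomic number: 82 = 83 + Z, so Z = -1.
A = 0 and Z = -1 is e⁻ — a beta-minus particle.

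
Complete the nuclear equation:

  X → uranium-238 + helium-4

Pu-242

Conserve mass number: A = 238 + 4, so A = 242.
Conserve atomic number: Z = 92 + 2, so Z = 94.
Z = 94 is plutonium, so the species is plutonium-242.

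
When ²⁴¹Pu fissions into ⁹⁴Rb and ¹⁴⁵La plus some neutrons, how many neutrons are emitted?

Conserve mass number: 241 = 94 + 145 + k, so k = 241 − 239 = 2.
Check atomic number: 94 = 37 + 57 + 0 = 94. ✓

2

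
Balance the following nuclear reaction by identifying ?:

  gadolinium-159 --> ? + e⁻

Tb-159

Conserve mass number: 159 = A + 0, so A = 159.
Conserve atomic number: 64 = Z − 1, so Z = 65.
Z = 65 is terbium, so the species is terbium-159.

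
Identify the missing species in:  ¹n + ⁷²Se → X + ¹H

Conserve mass number: 1 + 72 = A + 1, so A = 72.
Conserve atomic number: 0 + 34 = Z + 1, so Z = 33.
Z = 33 is arsenic, so the species is ⁷²As.

As-72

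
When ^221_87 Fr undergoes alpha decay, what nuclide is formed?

Alpha decay: mass number changes by -4, atomic number by -2.
A: 221 − 4 = 217; Z: 87 − 2 = 85.
Z = 85 is astatine, so the daughter is ^217_85 At.

At-217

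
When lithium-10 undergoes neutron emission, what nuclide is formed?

Li-9

Neutron emission: mass number changes by -1, atomic number by +0.
A: 10 − 1 = 9; Z: 3 = 3.
Z = 3 is lithium, so the daughter is lithium-9.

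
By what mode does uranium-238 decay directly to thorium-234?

ΔA = 234 − 238 = -4; ΔZ = 90 − 92 = -2.
A drops by 4 and Z drops by 2 — the signature of alpha emission.

alpha decay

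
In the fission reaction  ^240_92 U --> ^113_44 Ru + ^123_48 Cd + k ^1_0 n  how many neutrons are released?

4

Conserve mass number: 240 = 113 + 123 + k, so k = 240 − 236 = 4.
Check atomic number: 92 = 44 + 48 + 0 = 92. ✓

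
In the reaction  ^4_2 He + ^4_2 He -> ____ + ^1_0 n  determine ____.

Conserve mass number: 4 + 4 = A + 1, so A = 7.
Conserve atomic number: 2 + 2 = Z + 0, so Z = 4.
Z = 4 is beryllium, so the species is ^7_4 Be.

Be-7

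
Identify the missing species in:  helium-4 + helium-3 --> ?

Be-7

Conserve mass number: 4 + 3 = A, so A = 7.
Conserve atomic number: 2 + 2 = Z, so Z = 4.
Z = 4 is beryllium, so the species is beryllium-7.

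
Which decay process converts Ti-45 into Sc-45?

beta-plus decay or electron capture

ΔA = 45 − 45 = 0; ΔZ = 21 − 22 = -1.
A is unchanged and Z drops by 1 — a proton has become a neutron (β⁺ emission or electron capture).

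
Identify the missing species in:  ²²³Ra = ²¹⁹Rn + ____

alpha particle

Conserve mass number: 223 = 219 + A, so A = 4.
Conserve atomic number: 88 = 86 + Z, so Z = 2.
A = 4 and Z = 2 is ⁴He — an alpha particle.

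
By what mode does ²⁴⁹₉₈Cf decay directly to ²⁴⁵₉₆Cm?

alpha decay

ΔA = 245 − 249 = -4; ΔZ = 96 − 98 = -2.
A drops by 4 and Z drops by 2 — the signature of alpha emission.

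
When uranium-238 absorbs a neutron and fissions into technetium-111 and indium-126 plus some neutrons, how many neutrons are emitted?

2

Conserve mass number: 239 = 111 + 126 + k, so k = 239 − 237 = 2.
Check atomic number: 92 = 43 + 49 + 0 = 92. ✓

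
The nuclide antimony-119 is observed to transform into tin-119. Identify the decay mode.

ΔA = 119 − 119 = 0; ΔZ = 50 − 51 = -1.
A is unchanged and Z drops by 1 — a proton has become a neutron (β⁺ emission or electron capture).

beta-plus decay or electron capture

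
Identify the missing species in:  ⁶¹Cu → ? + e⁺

Conserve mass number: 61 = A + 0, so A = 61.
Conserve atomic number: 29 = Z + 1, so Z = 28.
Z = 28 is nickel, so the species is ⁶¹Ni.

Ni-61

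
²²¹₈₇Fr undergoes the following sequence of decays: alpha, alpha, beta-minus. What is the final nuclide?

Po-213

Start: (A, Z) = (221, 87).
After α: (217, 85).
After α: (213, 83).
After β⁻: (213, 84).
Z = 84 is polonium.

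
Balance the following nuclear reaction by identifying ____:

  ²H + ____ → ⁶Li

alpha particle

Conserve mass number: 2 + A = 6, so A = 4.
Conserve atomic number: 1 + Z = 3, so Z = 2.
A = 4 and Z = 2 is ⁴He — an alpha particle.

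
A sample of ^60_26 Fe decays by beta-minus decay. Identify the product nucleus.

Beta-minus decay: mass number changes by +0, atomic number by +1.
A: 60 = 60; Z: 26 + 1 = 27.
Z = 27 is cobalt, so the daughter is ^60_27 Co.

Co-60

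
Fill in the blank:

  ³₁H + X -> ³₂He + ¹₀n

Conserve mass number: 3 + A = 3 + 1, so A = 1.
Conserve atomic number: 1 + Z = 2 + 0, so Z = 1.
A = 1 and Z = 1 is ¹₁H — a proton.

proton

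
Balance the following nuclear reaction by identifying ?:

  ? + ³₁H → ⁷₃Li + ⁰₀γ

Conserve mass number: A + 3 = 7 + 0, so A = 4.
Conserve atomic number: Z + 1 = 3 + 0, so Z = 2.
A = 4 and Z = 2 is ⁴₂He — an alpha particle.

alpha particle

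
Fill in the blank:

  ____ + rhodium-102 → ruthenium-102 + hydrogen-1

Conserve mass number: A + 102 = 102 + 1, so A = 1.
Conserve atomic number: Z + 45 = 44 + 1, so Z = 0.
A = 1 and Z = 0 is neutron — a neutron.

neutron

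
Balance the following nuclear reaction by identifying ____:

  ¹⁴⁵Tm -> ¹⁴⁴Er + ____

Conserve mass number: 145 = 144 + A, so A = 1.
Conserve atomic number: 69 = 68 + Z, so Z = 1.
A = 1 and Z = 1 is ¹H — a proton.

proton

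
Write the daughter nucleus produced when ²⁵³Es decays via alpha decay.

Alpha decay: mass number changes by -4, atomic number by -2.
A: 253 − 4 = 249; Z: 99 − 2 = 97.
Z = 97 is berkelium, so the daughter is ²⁴⁹Bk.

Bk-249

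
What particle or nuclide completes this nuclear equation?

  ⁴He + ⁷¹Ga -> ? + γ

As-75

Conserve mass number: 4 + 71 = A + 0, so A = 75.
Conserve atomic number: 2 + 31 = Z + 0, so Z = 33.
Z = 33 is arsenic, so the species is ⁷⁵As.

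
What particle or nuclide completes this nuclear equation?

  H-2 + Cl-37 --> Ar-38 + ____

Conserve mass number: 2 + 37 = 38 + A, so A = 1.
Conserve atomic number: 1 + 17 = 18 + Z, so Z = 0.
A = 1 and Z = 0 is n — a neutron.

neutron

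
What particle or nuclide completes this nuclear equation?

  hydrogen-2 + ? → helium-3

proton

Conserve mass number: 2 + A = 3, so A = 1.
Conserve atomic number: 1 + Z = 2, so Z = 1.
A = 1 and Z = 1 is hydrogen-1 — a proton.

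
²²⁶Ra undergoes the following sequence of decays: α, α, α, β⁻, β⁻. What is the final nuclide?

Po-214

Start: (A, Z) = (226, 88).
After α: (222, 86).
After α: (218, 84).
After α: (214, 82).
After β⁻: (214, 83).
After β⁻: (214, 84).
Z = 84 is polonium.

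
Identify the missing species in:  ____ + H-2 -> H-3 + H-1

Conserve mass number: A + 2 = 3 + 1, so A = 2.
Conserve atomic number: Z + 1 = 1 + 1, so Z = 1.
A = 2 and Z = 1 is H-2 — a deuteron.

deuteron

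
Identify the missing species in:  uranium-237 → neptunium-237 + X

Conserve mass number: 237 = 237 + A, so A = 0.
Conserve atomic number: 92 = 93 + Z, so Z = -1.
A = 0 and Z = -1 is e⁻ — a beta-minus particle.

beta-minus particle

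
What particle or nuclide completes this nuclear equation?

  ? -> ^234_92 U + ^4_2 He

Pu-238

Conserve mass number: A = 234 + 4, so A = 238.
Conserve atomic number: Z = 92 + 2, so Z = 94.
Z = 94 is plutonium, so the species is ^238_94 Pu.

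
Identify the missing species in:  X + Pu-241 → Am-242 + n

deuteron

Conserve mass number: A + 241 = 242 + 1, so A = 2.
Conserve atomic number: Z + 94 = 95 + 0, so Z = 1.
A = 2 and Z = 1 is H-2 — a deuteron.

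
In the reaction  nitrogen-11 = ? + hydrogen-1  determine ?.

C-10

Conserve mass number: 11 = A + 1, so A = 10.
Conserve atomic number: 7 = Z + 1, so Z = 6.
Z = 6 is carbon, so the species is carbon-10.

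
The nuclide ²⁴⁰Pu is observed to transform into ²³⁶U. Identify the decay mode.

ΔA = 236 − 240 = -4; ΔZ = 92 − 94 = -2.
A drops by 4 and Z drops by 2 — the signature of alpha emission.

alpha decay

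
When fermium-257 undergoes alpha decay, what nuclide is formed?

Alpha decay: mass number changes by -4, atomic number by -2.
A: 257 − 4 = 253; Z: 100 − 2 = 98.
Z = 98 is californium, so the daughter is californium-253.

Cf-253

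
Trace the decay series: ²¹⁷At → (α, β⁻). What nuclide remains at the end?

Po-213

Start: (A, Z) = (217, 85).
After α: (213, 83).
After β⁻: (213, 84).
Z = 84 is polonium.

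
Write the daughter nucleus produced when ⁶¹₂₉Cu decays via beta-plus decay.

Beta-plus decay: mass number changes by +0, atomic number by -1.
A: 61 = 61; Z: 29 − 1 = 28.
Z = 28 is nickel, so the daughter is ⁶¹₂₈Ni.

Ni-61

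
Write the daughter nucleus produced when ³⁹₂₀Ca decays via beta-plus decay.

Beta-plus decay: mass number changes by +0, atomic number by -1.
A: 39 = 39; Z: 20 − 1 = 19.
Z = 19 is potassium, so the daughter is ³⁹₁₉K.

K-39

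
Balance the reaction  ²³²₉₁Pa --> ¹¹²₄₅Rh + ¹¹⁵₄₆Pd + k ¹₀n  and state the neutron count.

5

Conserve mass number: 232 = 112 + 115 + k, so k = 232 − 227 = 5.
Check atomic number: 91 = 45 + 46 + 0 = 91. ✓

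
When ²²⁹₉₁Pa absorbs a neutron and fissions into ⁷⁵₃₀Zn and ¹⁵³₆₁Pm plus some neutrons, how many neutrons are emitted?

2

Conserve mass number: 230 = 75 + 153 + k, so k = 230 − 228 = 2.
Check atomic number: 91 = 30 + 61 + 0 = 91. ✓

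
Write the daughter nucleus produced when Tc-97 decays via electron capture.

Electron capture: mass number changes by +0, atomic number by -1.
A: 97 = 97; Z: 43 − 1 = 42.
Z = 42 is molybdenum, so the daughter is Mo-97.

Mo-97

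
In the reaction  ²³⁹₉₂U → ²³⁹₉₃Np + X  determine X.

Conserve mass number: 239 = 239 + A, so A = 0.
Conserve atomic number: 92 = 93 + Z, so Z = -1.
A = 0 and Z = -1 is ⁰₋₁e — a beta-minus particle.

beta-minus particle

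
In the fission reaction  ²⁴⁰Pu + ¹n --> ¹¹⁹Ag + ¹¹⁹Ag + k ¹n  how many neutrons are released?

Conserve mass number: 241 = 119 + 119 + k, so k = 241 − 238 = 3.
Check atomic number: 94 = 47 + 47 + 0 = 94. ✓

3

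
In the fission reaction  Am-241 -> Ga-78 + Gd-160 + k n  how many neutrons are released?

Conserve mass number: 241 = 78 + 160 + k, so k = 241 − 238 = 3.
Check atomic number: 95 = 31 + 64 + 0 = 95. ✓

3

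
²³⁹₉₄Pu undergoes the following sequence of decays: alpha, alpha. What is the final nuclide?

Th-231

Start: (A, Z) = (239, 94).
After α: (235, 92).
After α: (231, 90).
Z = 90 is thorium.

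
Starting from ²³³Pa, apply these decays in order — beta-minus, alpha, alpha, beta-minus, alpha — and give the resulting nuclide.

Start: (A, Z) = (233, 91).
After β⁻: (233, 92).
After α: (229, 90).
After α: (225, 88).
After β⁻: (225, 89).
After α: (221, 87).
Z = 87 is francium.

Fr-221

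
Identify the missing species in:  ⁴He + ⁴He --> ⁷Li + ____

proton

Conserve mass number: 4 + 4 = 7 + A, so A = 1.
Conserve atomic number: 2 + 2 = 3 + Z, so Z = 1.
A = 1 and Z = 1 is ¹H — a proton.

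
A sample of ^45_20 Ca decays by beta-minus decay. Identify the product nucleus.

Beta-minus decay: mass number changes by +0, atomic number by +1.
A: 45 = 45; Z: 20 + 1 = 21.
Z = 21 is scandium, so the daughter is ^45_21 Sc.

Sc-45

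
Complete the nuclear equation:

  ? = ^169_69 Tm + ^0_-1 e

Conserve mass number: A = 169 + 0, so A = 169.
Conserve atomic number: Z = 69 − 1, so Z = 68.
Z = 68 is erbium, so the species is ^169_68 Er.

Er-169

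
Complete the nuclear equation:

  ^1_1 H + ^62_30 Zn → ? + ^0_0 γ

Ga-63

Conserve mass number: 1 + 62 = A + 0, so A = 63.
Conserve atomic number: 1 + 30 = Z + 0, so Z = 31.
Z = 31 is gallium, so the species is ^63_31 Ga.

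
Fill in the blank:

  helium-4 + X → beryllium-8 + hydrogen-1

Li-5

Conserve mass number: 4 + A = 8 + 1, so A = 5.
Conserve atomic number: 2 + Z = 4 + 1, so Z = 3.
Z = 3 is lithium, so the species is lithium-5.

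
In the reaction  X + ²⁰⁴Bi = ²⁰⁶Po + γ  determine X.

deuteron

Conserve mass number: A + 204 = 206 + 0, so A = 2.
Conserve atomic number: Z + 83 = 84 + 0, so Z = 1.
A = 2 and Z = 1 is ²H — a deuteron.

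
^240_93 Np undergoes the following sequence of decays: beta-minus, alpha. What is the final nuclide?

Start: (A, Z) = (240, 93).
After β⁻: (240, 94).
After α: (236, 92).
Z = 92 is uranium.

U-236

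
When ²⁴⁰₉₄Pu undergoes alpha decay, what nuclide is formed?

U-236

Alpha decay: mass number changes by -4, atomic number by -2.
A: 240 − 4 = 236; Z: 94 − 2 = 92.
Z = 92 is uranium, so the daughter is ²³⁶₉₂U.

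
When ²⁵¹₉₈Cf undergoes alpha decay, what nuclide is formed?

Alpha decay: mass number changes by -4, atomic number by -2.
A: 251 − 4 = 247; Z: 98 − 2 = 96.
Z = 96 is curium, so the daughter is ²⁴⁷₉₆Cm.

Cm-247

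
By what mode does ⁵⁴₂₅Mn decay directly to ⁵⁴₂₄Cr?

beta-plus decay or electron capture

ΔA = 54 − 54 = 0; ΔZ = 24 − 25 = -1.
A is unchanged and Z drops by 1 — a proton has become a neutron (β⁺ emission or electron capture).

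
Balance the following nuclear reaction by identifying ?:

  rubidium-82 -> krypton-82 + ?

Conserve mass number: 82 = 82 + A, so A = 0.
Conserve atomic number: 37 = 36 + Z, so Z = 1.
A = 0 and Z = 1 is e⁺ — a positron.

positron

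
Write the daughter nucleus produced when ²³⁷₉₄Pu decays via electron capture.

Electron capture: mass number changes by +0, atomic number by -1.
A: 237 = 237; Z: 94 − 1 = 93.
Z = 93 is neptunium, so the daughter is ²³⁷₉₃Np.

Np-237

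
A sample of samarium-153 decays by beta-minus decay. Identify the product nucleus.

Eu-153

Beta-minus decay: mass number changes by +0, atomic number by +1.
A: 153 = 153; Z: 62 + 1 = 63.
Z = 63 is europium, so the daughter is europium-153.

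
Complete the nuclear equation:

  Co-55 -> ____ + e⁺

Conserve mass number: 55 = A + 0, so A = 55.
Conserve atomic number: 27 = Z + 1, so Z = 26.
Z = 26 is iron, so the species is Fe-55.

Fe-55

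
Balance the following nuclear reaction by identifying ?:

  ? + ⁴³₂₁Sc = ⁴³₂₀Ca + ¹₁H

Conserve mass number: A + 43 = 43 + 1, so A = 1.
Conserve atomic number: Z + 21 = 20 + 1, so Z = 0.
A = 1 and Z = 0 is ¹₀n — a neutron.

neutron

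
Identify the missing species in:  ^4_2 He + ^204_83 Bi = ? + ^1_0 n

Conserve mass number: 4 + 204 = A + 1, so A = 207.
Conserve atomic number: 2 + 83 = Z + 0, so Z = 85.
Z = 85 is astatine, so the species is ^207_85 At.

At-207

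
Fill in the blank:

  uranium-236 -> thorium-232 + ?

Conserve mass number: 236 = 232 + A, so A = 4.
Conserve atomic number: 92 = 90 + Z, so Z = 2.
A = 4 and Z = 2 is helium-4 — an alpha particle.

alpha particle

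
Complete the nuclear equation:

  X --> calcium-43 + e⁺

Conserve mass number: A = 43 + 0, so A = 43.
Conserve atomic number: Z = 20 + 1, so Z = 21.
Z = 21 is scandium, so the species is scandium-43.

Sc-43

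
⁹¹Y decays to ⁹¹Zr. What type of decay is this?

ΔA = 91 − 91 = 0; ΔZ = 40 − 39 = +1.
A is unchanged and Z rises by 1 — a neutron has become a proton (β⁻ decay).

beta-minus decay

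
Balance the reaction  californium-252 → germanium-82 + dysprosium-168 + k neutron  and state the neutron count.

2

Conserve mass number: 252 = 82 + 168 + k, so k = 252 − 250 = 2.
Check atomic number: 98 = 32 + 66 + 0 = 98. ✓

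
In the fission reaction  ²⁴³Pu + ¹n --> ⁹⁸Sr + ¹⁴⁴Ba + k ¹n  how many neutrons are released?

2

Conserve mass number: 244 = 98 + 144 + k, so k = 244 − 242 = 2.
Check atomic number: 94 = 38 + 56 + 0 = 94. ✓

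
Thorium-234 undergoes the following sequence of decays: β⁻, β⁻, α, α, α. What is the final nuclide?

Rn-222

Start: (A, Z) = (234, 90).
After β⁻: (234, 91).
After β⁻: (234, 92).
After α: (230, 90).
After α: (226, 88).
After α: (222, 86).
Z = 86 is radon.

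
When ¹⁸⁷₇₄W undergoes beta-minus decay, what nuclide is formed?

Re-187

Beta-minus decay: mass number changes by +0, atomic number by +1.
A: 187 = 187; Z: 74 + 1 = 75.
Z = 75 is rhenium, so the daughter is ¹⁸⁷₇₅Re.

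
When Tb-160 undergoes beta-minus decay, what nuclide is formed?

Beta-minus decay: mass number changes by +0, atomic number by +1.
A: 160 = 160; Z: 65 + 1 = 66.
Z = 66 is dysprosium, so the daughter is Dy-160.

Dy-160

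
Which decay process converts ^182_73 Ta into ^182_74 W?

ΔA = 182 − 182 = 0; ΔZ = 74 − 73 = +1.
A is unchanged and Z rises by 1 — a neutron has become a proton (β⁻ decay).

beta-minus decay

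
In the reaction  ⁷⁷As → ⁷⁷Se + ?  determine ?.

Conserve mass number: 77 = 77 + A, so A = 0.
Conserve atomic number: 33 = 34 + Z, so Z = -1.
A = 0 and Z = -1 is e⁻ — a beta-minus particle.

beta-minus particle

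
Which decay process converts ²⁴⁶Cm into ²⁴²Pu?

alpha decay

ΔA = 242 − 246 = -4; ΔZ = 94 − 96 = -2.
A drops by 4 and Z drops by 2 — the signature of alpha emission.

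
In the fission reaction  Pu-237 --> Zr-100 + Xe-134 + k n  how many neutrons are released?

Conserve mass number: 237 = 100 + 134 + k, so k = 237 − 234 = 3.
Check atomic number: 94 = 40 + 54 + 0 = 94. ✓

3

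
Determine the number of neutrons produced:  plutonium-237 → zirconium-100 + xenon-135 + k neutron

2

Conserve mass number: 237 = 100 + 135 + k, so k = 237 − 235 = 2.
Check atomic number: 94 = 40 + 54 + 0 = 94. ✓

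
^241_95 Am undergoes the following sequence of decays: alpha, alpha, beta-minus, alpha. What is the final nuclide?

Start: (A, Z) = (241, 95).
After α: (237, 93).
After α: (233, 91).
After β⁻: (233, 92).
After α: (229, 90).
Z = 90 is thorium.

Th-229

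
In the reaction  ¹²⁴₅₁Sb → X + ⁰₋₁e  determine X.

Te-124

Conserve mass number: 124 = A + 0, so A = 124.
Conserve atomic number: 51 = Z − 1, so Z = 52.
Z = 52 is tellurium, so the species is ¹²⁴₅₂Te.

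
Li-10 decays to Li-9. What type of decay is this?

ΔA = 9 − 10 = -1; ΔZ = 3 − 3 = +0.
A drops by 1 with Z unchanged — a neutron was emitted.

neutron emission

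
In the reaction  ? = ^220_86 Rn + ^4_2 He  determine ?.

Conserve mass number: A = 220 + 4, so A = 224.
Conserve atomic number: Z = 86 + 2, so Z = 88.
Z = 88 is radium, so the species is ^224_88 Ra.

Ra-224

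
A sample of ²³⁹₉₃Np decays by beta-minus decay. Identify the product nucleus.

Beta-minus decay: mass number changes by +0, atomic number by +1.
A: 239 = 239; Z: 93 + 1 = 94.
Z = 94 is plutonium, so the daughter is ²³⁹₉₄Pu.

Pu-239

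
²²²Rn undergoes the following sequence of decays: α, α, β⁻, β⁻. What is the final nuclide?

Start: (A, Z) = (222, 86).
After α: (218, 84).
After α: (214, 82).
After β⁻: (214, 83).
After β⁻: (214, 84).
Z = 84 is polonium.

Po-214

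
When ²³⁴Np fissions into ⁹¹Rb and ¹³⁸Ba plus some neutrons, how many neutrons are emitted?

Conserve mass number: 234 = 91 + 138 + k, so k = 234 − 229 = 5.
Check atomic number: 93 = 37 + 56 + 0 = 93. ✓

5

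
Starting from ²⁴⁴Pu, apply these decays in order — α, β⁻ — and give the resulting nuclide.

Start: (A, Z) = (244, 94).
After α: (240, 92).
After β⁻: (240, 93).
Z = 93 is neptunium.

Np-240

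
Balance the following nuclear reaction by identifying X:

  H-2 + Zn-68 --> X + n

Ga-69

Conserve mass number: 2 + 68 = A + 1, so A = 69.
Conserve atomic number: 1 + 30 = Z + 0, so Z = 31.
Z = 31 is gallium, so the species is Ga-69.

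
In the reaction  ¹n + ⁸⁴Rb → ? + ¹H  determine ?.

Conserve mass number: 1 + 84 = A + 1, so A = 84.
Conserve atomic number: 0 + 37 = Z + 1, so Z = 36.
Z = 36 is krypton, so the species is ⁸⁴Kr.

Kr-84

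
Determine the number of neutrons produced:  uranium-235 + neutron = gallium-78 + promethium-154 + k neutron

Conserve mass number: 236 = 78 + 154 + k, so k = 236 − 232 = 4.
Check atomic number: 92 = 31 + 61 + 0 = 92. ✓

4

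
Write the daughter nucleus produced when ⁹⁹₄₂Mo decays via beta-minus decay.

Beta-minus decay: mass number changes by +0, atomic number by +1.
A: 99 = 99; Z: 42 + 1 = 43.
Z = 43 is technetium, so the daughter is ⁹⁹₄₃Tc.

Tc-99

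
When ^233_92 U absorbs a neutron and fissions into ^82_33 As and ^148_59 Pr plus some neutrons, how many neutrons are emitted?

4

Conserve mass number: 234 = 82 + 148 + k, so k = 234 − 230 = 4.
Check atomic number: 92 = 33 + 59 + 0 = 92. ✓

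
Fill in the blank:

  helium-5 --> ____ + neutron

He-4

Conserve mass number: 5 = A + 1, so A = 4.
Conserve atomic number: 2 = Z + 0, so Z = 2.
A = 4 and Z = 2 is helium-4 — an alpha particle.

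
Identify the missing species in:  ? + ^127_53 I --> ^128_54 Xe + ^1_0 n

Conserve mass number: A + 127 = 128 + 1, so A = 2.
Conserve atomic number: Z + 53 = 54 + 0, so Z = 1.
A = 2 and Z = 1 is ^2_1 H — a deuteron.

deuteron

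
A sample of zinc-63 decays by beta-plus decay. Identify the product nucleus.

Beta-plus decay: mass number changes by +0, atomic number by -1.
A: 63 = 63; Z: 30 − 1 = 29.
Z = 29 is copper, so the daughter is copper-63.

Cu-63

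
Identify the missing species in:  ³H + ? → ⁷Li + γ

Conserve mass number: 3 + A = 7 + 0, so A = 4.
Conserve atomic number: 1 + Z = 3 + 0, so Z = 2.
A = 4 and Z = 2 is ⁴He — an alpha particle.

alpha particle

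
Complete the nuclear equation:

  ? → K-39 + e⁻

Conserve mass number: A = 39 + 0, so A = 39.
Conserve atomic number: Z = 19 − 1, so Z = 18.
Z = 18 is argon, so the species is Ar-39.

Ar-39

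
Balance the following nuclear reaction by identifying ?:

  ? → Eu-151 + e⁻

Sm-151

Conserve mass number: A = 151 + 0, so A = 151.
Conserve atomic number: Z = 63 − 1, so Z = 62.
Z = 62 is samarium, so the species is Sm-151.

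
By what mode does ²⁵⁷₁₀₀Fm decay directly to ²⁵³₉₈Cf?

alpha decay

ΔA = 253 − 257 = -4; ΔZ = 98 − 100 = -2.
A drops by 4 and Z drops by 2 — the signature of alpha emission.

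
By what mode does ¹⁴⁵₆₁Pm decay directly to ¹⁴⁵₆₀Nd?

beta-plus decay or electron capture

ΔA = 145 − 145 = 0; ΔZ = 60 − 61 = -1.
A is unchanged and Z drops by 1 — a proton has become a neutron (β⁺ emission or electron capture).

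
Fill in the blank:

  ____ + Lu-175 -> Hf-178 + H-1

Conserve mass number: A + 175 = 178 + 1, so A = 4.
Conserve atomic number: Z + 71 = 72 + 1, so Z = 2.
A = 4 and Z = 2 is He-4 — an alpha particle.

alpha particle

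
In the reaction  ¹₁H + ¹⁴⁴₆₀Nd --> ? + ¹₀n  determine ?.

Pm-144

Conserve mass number: 1 + 144 = A + 1, so A = 144.
Conserve atomic number: 1 + 60 = Z + 0, so Z = 61.
Z = 61 is promethium, so the species is ¹⁴⁴₆₁Pm.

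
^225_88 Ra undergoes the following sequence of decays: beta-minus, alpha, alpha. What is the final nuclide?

Start: (A, Z) = (225, 88).
After β⁻: (225, 89).
After α: (221, 87).
After α: (217, 85).
Z = 85 is astatine.

At-217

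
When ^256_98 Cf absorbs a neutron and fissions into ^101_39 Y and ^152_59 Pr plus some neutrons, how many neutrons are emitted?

Conserve mass number: 257 = 101 + 152 + k, so k = 257 − 253 = 4.
Check atomic number: 98 = 39 + 59 + 0 = 98. ✓

4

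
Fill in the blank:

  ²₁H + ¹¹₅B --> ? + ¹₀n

Conserve mass number: 2 + 11 = A + 1, so A = 12.
Conserve atomic number: 1 + 5 = Z + 0, so Z = 6.
Z = 6 is carbon, so the species is ¹²₆C.

C-12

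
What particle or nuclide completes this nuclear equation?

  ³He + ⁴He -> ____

Be-7

Conserve mass number: 3 + 4 = A, so A = 7.
Conserve atomic number: 2 + 2 = Z, so Z = 4.
Z = 4 is beryllium, so the species is ⁷Be.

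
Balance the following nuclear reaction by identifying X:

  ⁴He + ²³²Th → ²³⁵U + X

Conserve mass number: 4 + 232 = 235 + A, so A = 1.
Conserve atomic number: 2 + 90 = 92 + Z, so Z = 0.
A = 1 and Z = 0 is ¹n — a neutron.

neutron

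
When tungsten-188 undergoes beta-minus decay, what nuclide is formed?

Beta-minus decay: mass number changes by +0, atomic number by +1.
A: 188 = 188; Z: 74 + 1 = 75.
Z = 75 is rhenium, so the daughter is rhenium-188.

Re-188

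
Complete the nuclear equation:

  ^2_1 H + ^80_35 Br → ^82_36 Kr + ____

Conserve mass number: 2 + 80 = 82 + A, so A = 0.
Conserve atomic number: 1 + 35 = 36 + Z, so Z = 0.
A = 0 and Z = 0 is ^0_0 γ — a gamma ray.

gamma ray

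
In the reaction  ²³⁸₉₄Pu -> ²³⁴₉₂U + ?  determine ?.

alpha particle

Conserve mass number: 238 = 234 + A, so A = 4.
Conserve atomic number: 94 = 92 + Z, so Z = 2.
A = 4 and Z = 2 is ⁴₂He — an alpha particle.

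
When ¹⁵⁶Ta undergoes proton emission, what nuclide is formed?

Proton emission: mass number changes by -1, atomic number by -1.
A: 156 − 1 = 155; Z: 73 − 1 = 72.
Z = 72 is hafnium, so the daughter is ¹⁵⁵Hf.

Hf-155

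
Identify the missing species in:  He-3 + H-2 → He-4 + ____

Conserve mass number: 3 + 2 = 4 + A, so A = 1.
Conserve atomic number: 2 + 1 = 2 + Z, so Z = 1.
A = 1 and Z = 1 is H-1 — a proton.

proton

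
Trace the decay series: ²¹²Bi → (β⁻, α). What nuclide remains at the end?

Start: (A, Z) = (212, 83).
After β⁻: (212, 84).
After α: (208, 82).
Z = 82 is lead.

Pb-208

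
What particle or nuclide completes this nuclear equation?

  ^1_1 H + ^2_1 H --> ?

Conserve mass number: 1 + 2 = A, so A = 3.
Conserve atomic number: 1 + 1 = Z, so Z = 2.
Z = 2 is helium, so the species is ^3_2 He.

He-3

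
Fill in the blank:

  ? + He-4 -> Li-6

Conserve mass number: A + 4 = 6, so A = 2.
Conserve atomic number: Z + 2 = 3, so Z = 1.
A = 2 and Z = 1 is H-2 — a deuteron.

deuteron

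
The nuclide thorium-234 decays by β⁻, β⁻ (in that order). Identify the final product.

Start: (A, Z) = (234, 90).
After β⁻: (234, 91).
After β⁻: (234, 92).
Z = 92 is uranium.

U-234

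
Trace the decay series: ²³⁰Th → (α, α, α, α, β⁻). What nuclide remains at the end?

Bi-214

Start: (A, Z) = (230, 90).
After α: (226, 88).
After α: (222, 86).
After α: (218, 84).
After α: (214, 82).
After β⁻: (214, 83).
Z = 83 is bismuth.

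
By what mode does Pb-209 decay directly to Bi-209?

ΔA = 209 − 209 = 0; ΔZ = 83 − 82 = +1.
A is unchanged and Z rises by 1 — a neutron has become a proton (β⁻ decay).

beta-minus decay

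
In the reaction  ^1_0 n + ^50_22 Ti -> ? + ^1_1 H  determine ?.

Conserve mass number: 1 + 50 = A + 1, so A = 50.
Conserve atomic number: 0 + 22 = Z + 1, so Z = 21.
Z = 21 is scandium, so the species is ^50_21 Sc.

Sc-50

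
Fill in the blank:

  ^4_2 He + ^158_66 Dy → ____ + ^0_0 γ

Er-162

Conserve mass number: 4 + 158 = A + 0, so A = 162.
Conserve atomic number: 2 + 66 = Z + 0, so Z = 68.
Z = 68 is erbium, so the species is ^162_68 Er.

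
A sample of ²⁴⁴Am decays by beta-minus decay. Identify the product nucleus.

Beta-minus decay: mass number changes by +0, atomic number by +1.
A: 244 = 244; Z: 95 + 1 = 96.
Z = 96 is curium, so the daughter is ²⁴⁴Cm.

Cm-244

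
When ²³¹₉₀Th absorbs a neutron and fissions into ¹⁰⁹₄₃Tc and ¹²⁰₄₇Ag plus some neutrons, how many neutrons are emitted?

Conserve mass number: 232 = 109 + 120 + k, so k = 232 − 229 = 3.
Check atomic number: 90 = 43 + 47 + 0 = 90. ✓

3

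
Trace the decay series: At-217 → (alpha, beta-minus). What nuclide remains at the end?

Start: (A, Z) = (217, 85).
After α: (213, 83).
After β⁻: (213, 84).
Z = 84 is polonium.

Po-213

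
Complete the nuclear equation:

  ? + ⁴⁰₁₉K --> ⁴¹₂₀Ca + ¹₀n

Conserve mass number: A + 40 = 41 + 1, so A = 2.
Conserve atomic number: Z + 19 = 20 + 0, so Z = 1.
A = 2 and Z = 1 is ²₁H — a deuteron.

deuteron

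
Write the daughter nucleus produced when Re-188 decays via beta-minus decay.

Os-188

Beta-minus decay: mass number changes by +0, atomic number by +1.
A: 188 = 188; Z: 75 + 1 = 76.
Z = 76 is osmium, so the daughter is Os-188.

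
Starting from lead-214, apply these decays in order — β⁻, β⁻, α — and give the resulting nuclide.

Pb-210

Start: (A, Z) = (214, 82).
After β⁻: (214, 83).
After β⁻: (214, 84).
After α: (210, 82).
Z = 82 is lead.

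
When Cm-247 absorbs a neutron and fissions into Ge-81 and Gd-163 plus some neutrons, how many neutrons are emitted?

Conserve mass number: 248 = 81 + 163 + k, so k = 248 − 244 = 4.
Check atomic number: 96 = 32 + 64 + 0 = 96. ✓

4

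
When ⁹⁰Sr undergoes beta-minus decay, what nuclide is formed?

Beta-minus decay: mass number changes by +0, atomic number by +1.
A: 90 = 90; Z: 38 + 1 = 39.
Z = 39 is yttrium, so the daughter is ⁹⁰Y.

Y-90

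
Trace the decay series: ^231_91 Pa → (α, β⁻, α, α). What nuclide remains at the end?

Start: (A, Z) = (231, 91).
After α: (227, 89).
After β⁻: (227, 90).
After α: (223, 88).
After α: (219, 86).
Z = 86 is radon.

Rn-219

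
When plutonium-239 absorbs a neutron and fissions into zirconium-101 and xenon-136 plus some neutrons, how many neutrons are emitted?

Conserve mass number: 240 = 101 + 136 + k, so k = 240 − 237 = 3.
Check atomic number: 94 = 40 + 54 + 0 = 94. ✓

3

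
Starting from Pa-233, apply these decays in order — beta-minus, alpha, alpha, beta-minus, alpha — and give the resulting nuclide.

Start: (A, Z) = (233, 91).
After β⁻: (233, 92).
After α: (229, 90).
After α: (225, 88).
After β⁻: (225, 89).
After α: (221, 87).
Z = 87 is francium.

Fr-221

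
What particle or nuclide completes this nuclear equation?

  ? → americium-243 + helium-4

Conserve mass number: A = 243 + 4, so A = 247.
Conserve atomic number: Z = 95 + 2, so Z = 97.
Z = 97 is berkelium, so the species is berkelium-247.

Bk-247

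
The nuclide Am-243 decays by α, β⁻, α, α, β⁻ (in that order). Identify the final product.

Pa-231

Start: (A, Z) = (243, 95).
After α: (239, 93).
After β⁻: (239, 94).
After α: (235, 92).
After α: (231, 90).
After β⁻: (231, 91).
Z = 91 is protactinium.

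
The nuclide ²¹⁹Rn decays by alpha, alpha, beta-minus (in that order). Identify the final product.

Start: (A, Z) = (219, 86).
After α: (215, 84).
After α: (211, 82).
After β⁻: (211, 83).
Z = 83 is bismuth.

Bi-211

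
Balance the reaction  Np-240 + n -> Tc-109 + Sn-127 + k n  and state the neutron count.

5

Conserve mass number: 241 = 109 + 127 + k, so k = 241 − 236 = 5.
Check atomic number: 93 = 43 + 50 + 0 = 93. ✓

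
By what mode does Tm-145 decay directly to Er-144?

proton emission

ΔA = 144 − 145 = -1; ΔZ = 68 − 69 = -1.
A drops by 1 and Z drops by 1 — a proton was emitted.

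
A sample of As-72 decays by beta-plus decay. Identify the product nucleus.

Ge-72

Beta-plus decay: mass number changes by +0, atomic number by -1.
A: 72 = 72; Z: 33 − 1 = 32.
Z = 32 is germanium, so the daughter is Ge-72.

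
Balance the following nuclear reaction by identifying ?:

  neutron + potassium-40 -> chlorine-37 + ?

alpha particle

Conserve mass number: 1 + 40 = 37 + A, so A = 4.
Conserve atomic number: 0 + 19 = 17 + Z, so Z = 2.
A = 4 and Z = 2 is helium-4 — an alpha particle.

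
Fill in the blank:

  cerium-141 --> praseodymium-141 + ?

beta-minus particle

Conserve mass number: 141 = 141 + A, so A = 0.
Conserve atomic number: 58 = 59 + Z, so Z = -1.
A = 0 and Z = -1 is e⁻ — a beta-minus particle.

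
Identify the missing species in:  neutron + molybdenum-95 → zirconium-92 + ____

alpha particle

Conserve mass number: 1 + 95 = 92 + A, so A = 4.
Conserve atomic number: 0 + 42 = 40 + Z, so Z = 2.
A = 4 and Z = 2 is helium-4 — an alpha particle.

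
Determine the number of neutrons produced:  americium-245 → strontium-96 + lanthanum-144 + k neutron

Conserve mass number: 245 = 96 + 144 + k, so k = 245 − 240 = 5.
Check atomic number: 95 = 38 + 57 + 0 = 95. ✓

5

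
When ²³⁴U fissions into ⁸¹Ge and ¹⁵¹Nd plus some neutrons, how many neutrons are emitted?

Conserve mass number: 234 = 81 + 151 + k, so k = 234 − 232 = 2.
Check atomic number: 92 = 32 + 60 + 0 = 92. ✓

2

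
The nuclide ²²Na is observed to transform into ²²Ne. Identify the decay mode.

ΔA = 22 − 22 = 0; ΔZ = 10 − 11 = -1.
A is unchanged and Z drops by 1 — a proton has become a neutron (β⁺ emission or electron capture).

beta-plus decay or electron capture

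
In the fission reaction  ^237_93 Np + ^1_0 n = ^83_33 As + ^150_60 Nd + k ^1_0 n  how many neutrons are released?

Conserve mass number: 238 = 83 + 150 + k, so k = 238 − 233 = 5.
Check atomic number: 93 = 33 + 60 + 0 = 93. ✓

5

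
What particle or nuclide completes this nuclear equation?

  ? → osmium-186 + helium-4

Pt-190

Conserve mass number: A = 186 + 4, so A = 190.
Conserve atomic number: Z = 76 + 2, so Z = 78.
Z = 78 is platinum, so the species is platinum-190.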